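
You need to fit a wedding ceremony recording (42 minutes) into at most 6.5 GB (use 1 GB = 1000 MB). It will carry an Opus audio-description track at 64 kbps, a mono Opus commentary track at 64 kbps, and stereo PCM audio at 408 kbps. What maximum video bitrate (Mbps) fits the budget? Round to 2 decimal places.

20.10 Mbps

Budget: 6.5 GB = 52000.0 Mb.
42 min = 2520 s
Total bitrate budget: 52000.0 Mb / 2520 s = 20.635 Mbps.
Audio total: 64 + 64 + 408 = 536 kbps = 0.536 Mbps.
Video: 20.635 − 0.536 = 20.099 Mbps.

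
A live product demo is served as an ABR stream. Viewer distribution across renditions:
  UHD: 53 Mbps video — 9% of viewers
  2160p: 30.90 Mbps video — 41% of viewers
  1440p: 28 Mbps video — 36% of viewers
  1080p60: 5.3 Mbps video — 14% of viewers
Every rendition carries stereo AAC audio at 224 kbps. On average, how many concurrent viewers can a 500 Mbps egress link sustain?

Audio: 224 kbps = 0.224 Mbps.
Average per-viewer bitrate: 0.09×53.224 + 0.41×31.124 + 0.36×28.224 + 0.14×5.524 = 28.485 Mbps.
500 Mbps = 500.0 Mbps; 500.0 / 28.485 = 17.55 → 17.

17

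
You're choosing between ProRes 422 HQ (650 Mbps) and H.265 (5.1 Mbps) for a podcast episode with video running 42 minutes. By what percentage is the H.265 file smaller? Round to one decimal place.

99.2%

42 min = 2520 s
ProRes 422 HQ: 650.000 Mbps × 2520 s = 1638000.0 Mb = 204.750 GB.
H.265: 5.100 Mbps × 2520 s = 12852.0 Mb = 1.607 GB.
Reduction: (1 − 1.607/204.750) × 100 = 99.22%.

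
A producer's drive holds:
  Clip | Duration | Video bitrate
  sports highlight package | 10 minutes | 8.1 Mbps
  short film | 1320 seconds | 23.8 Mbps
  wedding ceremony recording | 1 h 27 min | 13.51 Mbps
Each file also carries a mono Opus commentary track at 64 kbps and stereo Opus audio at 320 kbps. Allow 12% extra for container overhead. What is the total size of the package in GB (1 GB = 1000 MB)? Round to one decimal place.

15.3 GB

Audio total: 64 + 320 = 384 kbps = 0.384 Mbps.
sports highlight package: 8.484 Mbps × 600 s × 1.12 = 5701.2 Mb
short film: 24.184 Mbps × 1320 s × 1.12 = 35753.6 Mb
wedding ceremony recording: 13.894 Mbps × 5220 s × 1.12 = 81229.9 Mb
Total: 122684.8 Mb = 15335.6 MB.
= 15.34 GB.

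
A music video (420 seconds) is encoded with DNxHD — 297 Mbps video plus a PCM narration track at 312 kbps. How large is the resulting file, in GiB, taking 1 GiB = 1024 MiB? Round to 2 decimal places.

Audio: 312 kbps = 0.312 Mbps.
Total bitrate: 297 + 0.312 = 297.312 Mbps.
Stream data: 297.312 Mbps × 420 s = 124871.0 Mb.
124,871 Mb = 15,608,880,000 bytes ÷ 1,073,741,824 = 14.54 GiB.

14.54 GiB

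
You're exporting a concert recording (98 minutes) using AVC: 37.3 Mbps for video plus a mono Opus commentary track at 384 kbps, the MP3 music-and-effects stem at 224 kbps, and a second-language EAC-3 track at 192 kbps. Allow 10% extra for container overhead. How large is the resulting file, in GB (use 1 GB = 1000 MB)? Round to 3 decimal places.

30.804 GB

98 min = 5880 s
Audio total: 384 + 224 + 192 = 800 kbps = 0.800 Mbps.
Total bitrate: 37.3 + 0.800 = 38.100 Mbps.
Stream data: 38.100 Mbps × 5880 s = 224028.0 Mb.
With 10% container overhead: ×1.10.
246,431 Mb ÷ 8 = 30,804 MB → 30.80 GB.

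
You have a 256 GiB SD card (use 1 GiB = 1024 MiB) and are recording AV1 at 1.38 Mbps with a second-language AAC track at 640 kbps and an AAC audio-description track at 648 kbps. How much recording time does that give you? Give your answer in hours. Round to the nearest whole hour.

229 hours

Audio total: 640 + 648 = 1288 kbps = 1.288 Mbps.
Total bitrate: 1.38 + 1.288 = 2.668 Mbps.
Capacity: 256 GiB = 2,199,023 Mb.
Recording time: 2,199,023 / 2.668 = 824,222 s ≈ 229 hours.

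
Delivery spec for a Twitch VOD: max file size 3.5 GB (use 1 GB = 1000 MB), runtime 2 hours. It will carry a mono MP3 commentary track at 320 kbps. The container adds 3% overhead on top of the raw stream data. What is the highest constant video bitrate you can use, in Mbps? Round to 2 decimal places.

Budget: 3.5 GB = 28000.0 Mb.
Stream payload after overhead: 28000.0 / 1.03 = 27184.5 Mb.
2 h = 7200 s
Total bitrate budget: 27184.5 Mb / 7200 s = 3.776 Mbps.
Audio: 320 kbps = 0.320 Mbps.
Video: 3.776 − 0.320 = 3.456 Mbps.

3.46 Mbps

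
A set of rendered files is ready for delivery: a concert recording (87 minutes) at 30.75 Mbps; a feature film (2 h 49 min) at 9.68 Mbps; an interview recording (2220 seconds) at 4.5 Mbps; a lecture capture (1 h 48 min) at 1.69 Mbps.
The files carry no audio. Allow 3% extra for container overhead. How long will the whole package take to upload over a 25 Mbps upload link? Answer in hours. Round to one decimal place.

3.2 hours

concert recording: 30.750 Mbps × 5220 s × 1.03 = 165330.5 Mb
feature film: 9.680 Mbps × 10140 s × 1.03 = 101099.9 Mb
interview recording: 4.500 Mbps × 2220 s × 1.03 = 10289.7 Mb
lecture capture: 1.690 Mbps × 6480 s × 1.03 = 11279.7 Mb
Total: 287999.7 Mb = 36000.0 MB.
At 25 Mbps: 287999.7 / 25 = 11520 s ≈ 3.2 hours.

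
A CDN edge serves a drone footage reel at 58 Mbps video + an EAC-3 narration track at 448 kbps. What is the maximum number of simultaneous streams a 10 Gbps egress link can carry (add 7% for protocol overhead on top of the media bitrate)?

Audio: 448 kbps = 0.448 Mbps.
Per-viewer media rate: 58.448 Mbps.
On the wire with 7% overhead: 62.539 Mbps.
10 Gbps = 10,000 Mbps; 10,000 / 62.539 = 159.90 → 159 viewers.

159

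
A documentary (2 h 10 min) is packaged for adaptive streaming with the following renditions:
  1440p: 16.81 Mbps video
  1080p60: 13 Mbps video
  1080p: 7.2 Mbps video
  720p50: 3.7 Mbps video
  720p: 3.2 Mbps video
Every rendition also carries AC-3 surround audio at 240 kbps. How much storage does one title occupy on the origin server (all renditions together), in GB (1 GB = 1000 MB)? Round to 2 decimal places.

43.98 GB

2 h 10 min = 130 min = 7800 s
Audio: 240 kbps = 0.240 Mbps.
Sum of rendition bitrates: (16.81+0.240) + (13+0.240) + (7.2+0.240) + (3.7+0.240) + (3.2+0.240) = 45.110 Mbps.
× 7800 s = 351,858 Mb = 43,982 MB = 43.98 GB.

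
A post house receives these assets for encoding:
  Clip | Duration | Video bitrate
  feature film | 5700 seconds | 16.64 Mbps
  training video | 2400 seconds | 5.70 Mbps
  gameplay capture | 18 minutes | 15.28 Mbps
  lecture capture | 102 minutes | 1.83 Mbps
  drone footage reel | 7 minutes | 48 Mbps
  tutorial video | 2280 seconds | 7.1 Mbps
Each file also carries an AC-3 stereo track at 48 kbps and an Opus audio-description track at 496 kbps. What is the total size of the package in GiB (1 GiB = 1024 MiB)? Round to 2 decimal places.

21.23 GiB

Audio total: 48 + 496 = 544 kbps = 0.544 Mbps.
feature film: 17.184 Mbps × 5700 s = 97948.8 Mb
training video: 6.244 Mbps × 2400 s = 14985.6 Mb
gameplay capture: 15.824 Mbps × 1080 s = 17089.9 Mb
lecture capture: 2.374 Mbps × 6120 s = 14528.9 Mb
drone footage reel: 48.544 Mbps × 420 s = 20388.5 Mb
tutorial video: 7.644 Mbps × 2280 s = 17428.3 Mb
Total: 182370.0 Mb = 22796.2 MB.
= 21.23 GiB.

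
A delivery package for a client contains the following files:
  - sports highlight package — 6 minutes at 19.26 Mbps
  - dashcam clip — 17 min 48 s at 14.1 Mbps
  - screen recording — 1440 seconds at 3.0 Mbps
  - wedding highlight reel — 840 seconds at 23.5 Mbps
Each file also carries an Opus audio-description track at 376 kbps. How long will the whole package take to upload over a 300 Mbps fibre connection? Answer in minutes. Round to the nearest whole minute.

3 minutes

Audio: 376 kbps = 0.376 Mbps.
sports highlight package: 19.636 Mbps × 360 s = 7069.0 Mb
dashcam clip: 14.476 Mbps × 1068 s = 15460.4 Mb
screen recording: 3.376 Mbps × 1440 s = 4861.4 Mb
wedding highlight reel: 23.876 Mbps × 840 s = 20055.8 Mb
Total: 47446.6 Mb = 5930.8 MB.
At 300 Mbps: 47446.6 / 300 = 158 s ≈ 2.64 minutes.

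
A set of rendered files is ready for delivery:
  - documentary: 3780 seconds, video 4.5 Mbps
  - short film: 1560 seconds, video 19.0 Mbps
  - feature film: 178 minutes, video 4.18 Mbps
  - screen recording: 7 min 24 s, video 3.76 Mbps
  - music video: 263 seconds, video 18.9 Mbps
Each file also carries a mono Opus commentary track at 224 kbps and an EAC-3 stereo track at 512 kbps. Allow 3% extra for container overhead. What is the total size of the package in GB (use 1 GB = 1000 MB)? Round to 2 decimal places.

14.19 GB

Audio total: 224 + 512 = 736 kbps = 0.736 Mbps.
documentary: 5.236 Mbps × 3780 s × 1.03 = 20385.8 Mb
short film: 19.736 Mbps × 1560 s × 1.03 = 31711.8 Mb
feature film: 4.916 Mbps × 10680 s × 1.03 = 54078.0 Mb
screen recording: 4.496 Mbps × 444 s × 1.03 = 2056.1 Mb
music video: 19.636 Mbps × 263 s × 1.03 = 5319.2 Mb
Total: 113550.9 Mb = 14193.9 MB.
= 14.19 GB.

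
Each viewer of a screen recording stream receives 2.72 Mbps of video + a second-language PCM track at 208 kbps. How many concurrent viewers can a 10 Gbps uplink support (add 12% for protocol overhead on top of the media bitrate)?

3049

Audio: 208 kbps = 0.208 Mbps.
Per-viewer media rate: 2.928 Mbps.
On the wire with 12% overhead: 3.279 Mbps.
10 Gbps = 10,000 Mbps; 10,000 / 3.279 = 3049.38 → 3049 viewers.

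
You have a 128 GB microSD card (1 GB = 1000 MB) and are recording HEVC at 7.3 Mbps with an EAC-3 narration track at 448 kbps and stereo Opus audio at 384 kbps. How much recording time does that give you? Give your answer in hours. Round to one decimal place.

Audio total: 448 + 384 = 832 kbps = 0.832 Mbps.
Total bitrate: 7.3 + 0.832 = 8.132 Mbps.
Capacity: 128 GB = 1,024,000 Mb.
Recording time: 1,024,000 / 8.132 = 125,922 s ≈ 35.0 hours.

35.0 hours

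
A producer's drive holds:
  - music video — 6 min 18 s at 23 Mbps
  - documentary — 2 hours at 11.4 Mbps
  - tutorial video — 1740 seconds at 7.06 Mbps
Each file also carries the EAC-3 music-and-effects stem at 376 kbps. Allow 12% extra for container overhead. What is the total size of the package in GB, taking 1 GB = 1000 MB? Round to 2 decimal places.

Audio: 376 kbps = 0.376 Mbps.
music video: 23.376 Mbps × 378 s × 1.12 = 9896.5 Mb
documentary: 11.776 Mbps × 7200 s × 1.12 = 94961.7 Mb
tutorial video: 7.436 Mbps × 1740 s × 1.12 = 14491.3 Mb
Total: 119349.4 Mb = 14918.7 MB.
= 14.92 GB.

14.92 GB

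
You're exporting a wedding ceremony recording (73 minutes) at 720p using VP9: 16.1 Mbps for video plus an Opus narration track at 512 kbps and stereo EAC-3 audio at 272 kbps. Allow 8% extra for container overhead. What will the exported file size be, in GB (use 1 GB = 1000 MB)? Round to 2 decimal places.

9.98 GB

73 min = 4380 s
Audio total: 512 + 272 = 784 kbps = 0.784 Mbps.
Total bitrate: 16.1 + 0.784 = 16.884 Mbps.
Stream data: 16.884 Mbps × 4380 s = 73951.9 Mb.
With 8% container overhead: ×1.08.
79,868 Mb ÷ 8 = 9,984 MB → 9.984 GB.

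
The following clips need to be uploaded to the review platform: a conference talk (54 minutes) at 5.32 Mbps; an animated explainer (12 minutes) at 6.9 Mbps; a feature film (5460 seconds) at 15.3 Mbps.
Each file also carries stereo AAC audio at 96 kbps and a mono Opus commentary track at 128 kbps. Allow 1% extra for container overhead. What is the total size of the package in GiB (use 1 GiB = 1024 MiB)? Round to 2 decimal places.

Audio total: 96 + 128 = 224 kbps = 0.224 Mbps.
conference talk: 5.544 Mbps × 3240 s × 1.01 = 18142.2 Mb
animated explainer: 7.124 Mbps × 720 s × 1.01 = 5180.6 Mb
feature film: 15.524 Mbps × 5460 s × 1.01 = 85608.7 Mb
Total: 108931.4 Mb = 13616.4 MB.
= 12.68 GiB.

12.68 GiB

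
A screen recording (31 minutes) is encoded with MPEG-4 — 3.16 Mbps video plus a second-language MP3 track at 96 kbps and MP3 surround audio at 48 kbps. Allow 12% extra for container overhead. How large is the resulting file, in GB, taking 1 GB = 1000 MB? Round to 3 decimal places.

31 min = 1860 s
Audio total: 96 + 48 = 144 kbps = 0.144 Mbps.
Total bitrate: 3.16 + 0.144 = 3.304 Mbps.
Stream data: 3.304 Mbps × 1860 s = 6145.4 Mb.
With 12% container overhead: ×1.12.
6,883 Mb ÷ 8 = 860.4 MB → 0.8604 GB.

0.860 GB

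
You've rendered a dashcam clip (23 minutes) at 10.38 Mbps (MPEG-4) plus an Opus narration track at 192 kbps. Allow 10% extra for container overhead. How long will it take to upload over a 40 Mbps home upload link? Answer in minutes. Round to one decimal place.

6.7 minutes

23 min = 1380 s
Audio: 192 kbps = 0.192 Mbps.
Total bitrate: 10.572 Mbps.
File: 10.572 Mbps × 1380 s = 14589.4 Mb.
With 10% container overhead: ×1.10. → 16048.3 Mb.
At 40 Mbps: 16048.3 / 40 = 401.2 s ≈ 6.69 minutes.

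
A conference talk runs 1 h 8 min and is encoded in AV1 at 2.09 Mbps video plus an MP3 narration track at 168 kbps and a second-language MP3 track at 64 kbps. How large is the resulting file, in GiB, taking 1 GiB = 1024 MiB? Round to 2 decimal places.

1.10 GiB

1 h 8 min = 68 min = 4080 s
Audio total: 168 + 64 = 232 kbps = 0.232 Mbps.
Total bitrate: 2.09 + 0.232 = 2.322 Mbps.
Stream data: 2.322 Mbps × 4080 s = 9473.8 Mb.
9,474 Mb = 1,184,220,000 bytes ÷ 1,073,741,824 = 1.103 GiB.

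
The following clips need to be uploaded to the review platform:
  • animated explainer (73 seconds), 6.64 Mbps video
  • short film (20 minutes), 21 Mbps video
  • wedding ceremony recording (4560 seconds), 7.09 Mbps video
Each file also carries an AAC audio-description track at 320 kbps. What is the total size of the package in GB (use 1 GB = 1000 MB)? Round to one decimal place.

7.5 GB

Audio: 320 kbps = 0.320 Mbps.
animated explainer: 6.960 Mbps × 73 s = 508.1 Mb
short film: 21.320 Mbps × 1200 s = 25584.0 Mb
wedding ceremony recording: 7.410 Mbps × 4560 s = 33789.6 Mb
Total: 59881.7 Mb = 7485.2 MB.
= 7.485 GB.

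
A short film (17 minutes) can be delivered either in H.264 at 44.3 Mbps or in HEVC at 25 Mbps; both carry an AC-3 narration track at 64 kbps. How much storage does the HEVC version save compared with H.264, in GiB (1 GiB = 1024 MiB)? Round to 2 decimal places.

2.29 GiB

17 min = 1020 s
Audio: 64 kbps = 0.064 Mbps.
H.264: 44.364 Mbps × 1020 s = 45251.3 Mb = 5.268 GiB.
HEVC: 25.064 Mbps × 1020 s = 25565.3 Mb = 2.976 GiB.
Saving: 5.268 − 2.976 = 2.292 GiB.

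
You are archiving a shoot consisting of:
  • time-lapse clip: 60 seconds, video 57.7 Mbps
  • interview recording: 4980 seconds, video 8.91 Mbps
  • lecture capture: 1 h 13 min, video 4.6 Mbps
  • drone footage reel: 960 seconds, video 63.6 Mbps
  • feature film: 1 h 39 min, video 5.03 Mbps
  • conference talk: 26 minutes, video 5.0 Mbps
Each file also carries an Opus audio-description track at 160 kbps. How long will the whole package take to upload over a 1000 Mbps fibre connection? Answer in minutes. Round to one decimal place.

2.8 minutes

Audio: 160 kbps = 0.160 Mbps.
time-lapse clip: 57.860 Mbps × 60 s = 3471.6 Mb
interview recording: 9.070 Mbps × 4980 s = 45168.6 Mb
lecture capture: 4.760 Mbps × 4380 s = 20848.8 Mb
drone footage reel: 63.760 Mbps × 960 s = 61209.6 Mb
feature film: 5.190 Mbps × 5940 s = 30828.6 Mb
conference talk: 5.160 Mbps × 1560 s = 8049.6 Mb
Total: 169576.8 Mb = 21197.1 MB.
At 1000 Mbps: 169576.8 / 1000 = 170 s ≈ 2.83 minutes.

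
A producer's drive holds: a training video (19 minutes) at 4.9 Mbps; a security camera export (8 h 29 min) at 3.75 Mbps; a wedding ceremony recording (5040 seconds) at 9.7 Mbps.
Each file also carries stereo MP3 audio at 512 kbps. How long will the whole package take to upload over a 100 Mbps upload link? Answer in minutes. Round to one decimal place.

Audio: 512 kbps = 0.512 Mbps.
training video: 5.412 Mbps × 1140 s = 6169.7 Mb
security camera export: 4.262 Mbps × 30540 s = 130161.5 Mb
wedding ceremony recording: 10.212 Mbps × 5040 s = 51468.5 Mb
Total: 187799.6 Mb = 23475.0 MB.
At 100 Mbps: 187799.6 / 100 = 1878 s ≈ 31.3 minutes.

31.3 minutes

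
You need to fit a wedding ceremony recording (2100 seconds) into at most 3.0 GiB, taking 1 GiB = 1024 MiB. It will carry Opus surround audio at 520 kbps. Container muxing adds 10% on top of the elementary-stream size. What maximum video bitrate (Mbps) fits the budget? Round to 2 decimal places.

Budget: 3.0 GiB = 25769.8 Mb.
Stream payload after overhead: 25769.8 / 1.10 = 23427.1 Mb.
Total bitrate budget: 23427.1 Mb / 2100 s = 11.156 Mbps.
Audio: 520 kbps = 0.520 Mbps.
Video: 11.156 − 0.520 = 10.636 Mbps.

10.64 Mbps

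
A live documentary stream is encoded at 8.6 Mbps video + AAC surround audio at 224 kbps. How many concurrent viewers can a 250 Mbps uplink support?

Audio: 224 kbps = 0.224 Mbps.
Per-viewer media rate: 8.824 Mbps.
250 Mbps = 250.0 Mbps; 250.0 / 8.824 = 28.33 → 28 viewers.

28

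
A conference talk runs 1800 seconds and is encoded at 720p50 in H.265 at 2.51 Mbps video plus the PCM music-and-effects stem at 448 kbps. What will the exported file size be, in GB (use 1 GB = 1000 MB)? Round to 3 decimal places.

Audio: 448 kbps = 0.448 Mbps.
Total bitrate: 2.51 + 0.448 = 2.958 Mbps.
Stream data: 2.958 Mbps × 1800 s = 5324.4 Mb.
5,324 Mb ÷ 8 = 665.5 MB → 0.6655 GB.

0.666 GB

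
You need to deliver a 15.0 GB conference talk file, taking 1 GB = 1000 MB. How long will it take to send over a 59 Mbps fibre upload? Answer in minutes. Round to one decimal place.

File: 15.0 GB = 120000.0 Mb.
At 59 Mbps: 120000.0 / 59 = 2033.9 s ≈ 33.9 minutes.

33.9 minutes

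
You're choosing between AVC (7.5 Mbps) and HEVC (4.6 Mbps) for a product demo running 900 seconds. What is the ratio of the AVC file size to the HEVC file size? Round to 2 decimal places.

1.63

AVC: 7.500 Mbps × 900 s = 6750.0 Mb = 0.786 GiB.
HEVC: 4.600 Mbps × 900 s = 4140.0 Mb = 0.482 GiB.
Ratio: 0.786 / 0.482 = 1.630.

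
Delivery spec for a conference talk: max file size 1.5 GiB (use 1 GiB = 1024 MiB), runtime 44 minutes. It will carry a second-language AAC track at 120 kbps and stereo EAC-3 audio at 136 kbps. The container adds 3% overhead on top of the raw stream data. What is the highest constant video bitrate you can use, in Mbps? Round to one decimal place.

4.5 Mbps

Budget: 1.5 GiB = 12884.9 Mb.
Stream payload after overhead: 12884.9 / 1.03 = 12509.6 Mb.
44 min = 2640 s
Total bitrate budget: 12509.6 Mb / 2640 s = 4.738 Mbps.
Audio total: 120 + 136 = 256 kbps = 0.256 Mbps.
Video: 4.738 − 0.256 = 4.482 Mbps.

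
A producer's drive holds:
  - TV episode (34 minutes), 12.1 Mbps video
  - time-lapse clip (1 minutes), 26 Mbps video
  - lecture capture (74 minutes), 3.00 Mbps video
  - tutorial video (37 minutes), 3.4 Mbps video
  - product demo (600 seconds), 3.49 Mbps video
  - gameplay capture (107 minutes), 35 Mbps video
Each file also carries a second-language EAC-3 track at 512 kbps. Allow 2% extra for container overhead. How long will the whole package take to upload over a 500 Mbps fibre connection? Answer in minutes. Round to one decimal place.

9.6 minutes

Audio: 512 kbps = 0.512 Mbps.
TV episode: 12.612 Mbps × 2040 s × 1.02 = 26243.0 Mb
time-lapse clip: 26.512 Mbps × 60 s × 1.02 = 1622.5 Mb
lecture capture: 3.512 Mbps × 4440 s × 1.02 = 15905.1 Mb
tutorial video: 3.912 Mbps × 2220 s × 1.02 = 8858.3 Mb
product demo: 4.002 Mbps × 600 s × 1.02 = 2449.2 Mb
gameplay capture: 35.512 Mbps × 6420 s × 1.02 = 232546.8 Mb
Total: 287625.1 Mb = 35953.1 MB.
At 500 Mbps: 287625.1 / 500 = 575 s ≈ 9.59 minutes.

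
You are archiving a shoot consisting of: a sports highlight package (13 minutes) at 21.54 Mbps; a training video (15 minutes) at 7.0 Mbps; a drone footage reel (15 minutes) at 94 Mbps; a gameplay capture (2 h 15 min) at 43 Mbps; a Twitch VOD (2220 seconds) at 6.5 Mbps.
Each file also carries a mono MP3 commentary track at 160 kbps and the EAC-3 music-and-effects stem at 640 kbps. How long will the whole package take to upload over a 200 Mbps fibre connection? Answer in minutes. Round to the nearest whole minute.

40 minutes

Audio total: 160 + 640 = 800 kbps = 0.800 Mbps.
sports highlight package: 22.340 Mbps × 780 s = 17425.2 Mb
training video: 7.800 Mbps × 900 s = 7020.0 Mb
drone footage reel: 94.800 Mbps × 900 s = 85320.0 Mb
gameplay capture: 43.800 Mbps × 8100 s = 354780.0 Mb
Twitch VOD: 7.300 Mbps × 2220 s = 16206.0 Mb
Total: 480751.2 Mb = 60093.9 MB.
At 200 Mbps: 480751.2 / 200 = 2404 s ≈ 40.1 minutes.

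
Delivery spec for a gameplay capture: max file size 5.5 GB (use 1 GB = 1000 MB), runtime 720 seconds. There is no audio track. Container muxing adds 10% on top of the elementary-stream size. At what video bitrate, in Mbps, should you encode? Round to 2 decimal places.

Budget: 5.5 GB = 44000.0 Mb.
Stream payload after overhead: 44000.0 / 1.10 = 40000.0 Mb.
Total bitrate budget: 40000.0 Mb / 720 s = 55.556 Mbps.

55.56 Mbps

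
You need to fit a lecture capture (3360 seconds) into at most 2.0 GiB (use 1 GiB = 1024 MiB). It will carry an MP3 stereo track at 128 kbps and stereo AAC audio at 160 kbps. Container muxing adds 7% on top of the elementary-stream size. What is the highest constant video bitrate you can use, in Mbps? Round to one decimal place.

4.5 Mbps

Budget: 2.0 GiB = 17179.9 Mb.
Stream payload after overhead: 17179.9 / 1.07 = 16056.0 Mb.
Total bitrate budget: 16056.0 Mb / 3360 s = 4.779 Mbps.
Audio total: 128 + 160 = 288 kbps = 0.288 Mbps.
Video: 4.779 − 0.288 = 4.491 Mbps.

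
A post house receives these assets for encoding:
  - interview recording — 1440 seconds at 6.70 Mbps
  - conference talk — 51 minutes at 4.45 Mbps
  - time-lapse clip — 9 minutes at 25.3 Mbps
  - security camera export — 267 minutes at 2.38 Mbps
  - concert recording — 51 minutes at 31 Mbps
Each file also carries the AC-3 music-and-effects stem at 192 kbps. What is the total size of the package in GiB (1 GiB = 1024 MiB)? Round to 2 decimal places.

Audio: 192 kbps = 0.192 Mbps.
interview recording: 6.892 Mbps × 1440 s = 9924.5 Mb
conference talk: 4.642 Mbps × 3060 s = 14204.5 Mb
time-lapse clip: 25.492 Mbps × 540 s = 13765.7 Mb
security camera export: 2.572 Mbps × 16020 s = 41203.4 Mb
concert recording: 31.192 Mbps × 3060 s = 95447.5 Mb
Total: 174545.6 Mb = 21818.2 MB.
= 20.32 GiB.

20.32 GiB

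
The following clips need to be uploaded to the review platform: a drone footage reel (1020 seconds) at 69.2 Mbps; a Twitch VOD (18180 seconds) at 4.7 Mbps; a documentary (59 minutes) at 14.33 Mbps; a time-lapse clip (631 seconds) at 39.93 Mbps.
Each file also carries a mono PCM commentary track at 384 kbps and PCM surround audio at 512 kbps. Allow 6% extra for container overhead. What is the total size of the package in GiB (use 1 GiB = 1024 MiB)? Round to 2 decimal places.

Audio total: 384 + 512 = 896 kbps = 0.896 Mbps.
drone footage reel: 70.096 Mbps × 1020 s × 1.06 = 75787.8 Mb
Twitch VOD: 5.596 Mbps × 18180 s × 1.06 = 107839.4 Mb
documentary: 15.226 Mbps × 3540 s × 1.06 = 57134.0 Mb
time-lapse clip: 40.826 Mbps × 631 s × 1.06 = 27306.9 Mb
Total: 268068.1 Mb = 33508.5 MB.
= 31.21 GiB.

31.21 GiB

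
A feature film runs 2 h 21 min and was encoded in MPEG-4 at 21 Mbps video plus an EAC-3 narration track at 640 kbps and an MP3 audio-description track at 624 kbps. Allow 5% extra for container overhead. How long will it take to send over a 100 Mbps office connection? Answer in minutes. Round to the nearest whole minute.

33 minutes

2 h 21 min = 141 min = 8460 s
Audio total: 640 + 624 = 1264 kbps = 1.264 Mbps.
Total bitrate: 22.264 Mbps.
File: 22.264 Mbps × 8460 s = 188353.4 Mb.
With 5% container overhead: ×1.05. → 197771.1 Mb.
At 100 Mbps: 197771.1 / 100 = 1977.7 s ≈ 33 minutes.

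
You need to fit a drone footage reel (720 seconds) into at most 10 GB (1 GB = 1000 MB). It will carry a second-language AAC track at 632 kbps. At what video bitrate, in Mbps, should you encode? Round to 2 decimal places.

110.48 Mbps

Budget: 10 GB = 80000.0 Mb.
Total bitrate budget: 80000.0 Mb / 720 s = 111.111 Mbps.
Audio: 632 kbps = 0.632 Mbps.
Video: 111.111 − 0.632 = 110.479 Mbps.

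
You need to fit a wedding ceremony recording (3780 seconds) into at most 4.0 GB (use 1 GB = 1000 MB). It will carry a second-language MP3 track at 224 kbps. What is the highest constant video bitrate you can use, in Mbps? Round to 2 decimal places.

8.24 Mbps

Budget: 4.0 GB = 32000.0 Mb.
Total bitrate budget: 32000.0 Mb / 3780 s = 8.466 Mbps.
Audio: 224 kbps = 0.224 Mbps.
Video: 8.466 − 0.224 = 8.242 Mbps.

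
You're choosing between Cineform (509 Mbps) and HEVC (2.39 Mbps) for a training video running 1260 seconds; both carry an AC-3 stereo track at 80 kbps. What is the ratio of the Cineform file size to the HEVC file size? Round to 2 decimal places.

Audio: 80 kbps = 0.080 Mbps.
Cineform: 509.080 Mbps × 1260 s = 641440.8 Mb = 74.674 GiB.
HEVC: 2.470 Mbps × 1260 s = 3112.2 Mb = 0.362 GiB.
Ratio: 74.674 / 0.362 = 206.105.

206.11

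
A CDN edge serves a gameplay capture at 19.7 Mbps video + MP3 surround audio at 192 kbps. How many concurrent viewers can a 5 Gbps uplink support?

Audio: 192 kbps = 0.192 Mbps.
Per-viewer media rate: 19.892 Mbps.
5 Gbps = 5,000 Mbps; 5,000 / 19.892 = 251.36 → 251 viewers.

251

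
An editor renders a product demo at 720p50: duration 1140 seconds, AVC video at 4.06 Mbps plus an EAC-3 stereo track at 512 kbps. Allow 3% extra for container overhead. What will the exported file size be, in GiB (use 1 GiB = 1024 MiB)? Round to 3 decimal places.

Audio: 512 kbps = 0.512 Mbps.
Total bitrate: 4.06 + 0.512 = 4.572 Mbps.
Stream data: 4.572 Mbps × 1140 s = 5212.1 Mb.
With 3% container overhead: ×1.03.
5,368 Mb = 671,055,300 bytes ÷ 1,073,741,824 = 0.625 GiB.

0.625 GiB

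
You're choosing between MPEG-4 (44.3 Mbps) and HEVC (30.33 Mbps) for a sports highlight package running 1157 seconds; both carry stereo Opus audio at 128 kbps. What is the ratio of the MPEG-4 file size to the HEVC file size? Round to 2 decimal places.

1.46

Audio: 128 kbps = 0.128 Mbps.
MPEG-4: 44.428 Mbps × 1157 s = 51403.2 Mb = 6.425 GB.
HEVC: 30.458 Mbps × 1157 s = 35239.9 Mb = 4.405 GB.
Ratio: 6.425 / 4.405 = 1.459.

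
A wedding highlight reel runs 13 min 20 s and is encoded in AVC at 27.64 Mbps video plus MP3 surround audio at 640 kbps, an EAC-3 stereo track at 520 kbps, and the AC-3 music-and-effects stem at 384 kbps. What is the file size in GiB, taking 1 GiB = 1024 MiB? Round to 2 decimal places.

2.72 GiB

13 min 20 s = 800 s
Audio total: 640 + 520 + 384 = 1544 kbps = 1.544 Mbps.
Total bitrate: 27.64 + 1.544 = 29.184 Mbps.
Stream data: 29.184 Mbps × 800 s = 23347.2 Mb.
23,347 Mb = 2,918,400,000 bytes ÷ 1,073,741,824 = 2.718 GiB.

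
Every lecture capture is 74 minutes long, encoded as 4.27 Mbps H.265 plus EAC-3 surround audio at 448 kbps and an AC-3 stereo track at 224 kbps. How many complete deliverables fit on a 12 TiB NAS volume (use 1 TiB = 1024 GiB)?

4810

74 min = 4440 s
Audio total: 448 + 224 = 672 kbps = 0.672 Mbps.
Total bitrate: 4.942 Mbps.
Per item: 4.942 Mbps × 4440 s = 21,942 Mb = 2,743 MB.
Capacity: 12 TiB = 105,553,116 Mb; 4810.45 items → 4810 complete.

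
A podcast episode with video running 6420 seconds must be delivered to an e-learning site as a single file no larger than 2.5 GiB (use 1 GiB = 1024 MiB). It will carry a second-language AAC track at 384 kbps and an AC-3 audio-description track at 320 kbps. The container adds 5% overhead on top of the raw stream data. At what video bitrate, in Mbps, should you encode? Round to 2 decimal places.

2.48 Mbps

Budget: 2.5 GiB = 21474.8 Mb.
Stream payload after overhead: 21474.8 / 1.05 = 20452.2 Mb.
Total bitrate budget: 20452.2 Mb / 6420 s = 3.186 Mbps.
Audio total: 384 + 320 = 704 kbps = 0.704 Mbps.
Video: 3.186 − 0.704 = 2.482 Mbps.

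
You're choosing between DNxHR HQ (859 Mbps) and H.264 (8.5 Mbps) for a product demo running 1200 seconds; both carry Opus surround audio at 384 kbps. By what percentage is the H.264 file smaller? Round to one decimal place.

Audio: 384 kbps = 0.384 Mbps.
DNxHR HQ: 859.384 Mbps × 1200 s = 1031260.8 Mb = 128.908 GB.
H.264: 8.884 Mbps × 1200 s = 10660.8 Mb = 1.333 GB.
Reduction: (1 − 1.333/128.908) × 100 = 98.97%.

99.0%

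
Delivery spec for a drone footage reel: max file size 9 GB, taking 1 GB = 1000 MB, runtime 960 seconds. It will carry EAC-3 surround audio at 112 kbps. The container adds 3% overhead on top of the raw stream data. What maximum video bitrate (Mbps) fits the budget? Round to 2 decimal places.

Budget: 9 GB = 72000.0 Mb.
Stream payload after overhead: 72000.0 / 1.03 = 69902.9 Mb.
Total bitrate budget: 69902.9 Mb / 960 s = 72.816 Mbps.
Audio: 112 kbps = 0.112 Mbps.
Video: 72.816 − 0.112 = 72.704 Mbps.

72.70 Mbps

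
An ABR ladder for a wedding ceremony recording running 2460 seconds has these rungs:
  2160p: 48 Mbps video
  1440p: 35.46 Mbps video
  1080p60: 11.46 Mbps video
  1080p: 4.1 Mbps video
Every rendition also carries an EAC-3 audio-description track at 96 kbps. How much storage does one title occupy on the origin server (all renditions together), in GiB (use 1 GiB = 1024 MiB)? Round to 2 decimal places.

Audio: 96 kbps = 0.096 Mbps.
Sum of rendition bitrates: (48+0.096) + (35.46+0.096) + (11.46+0.096) + (4.1+0.096) = 99.404 Mbps.
× 2460 s = 244,534 Mb = 30,567 MB = 28.47 GiB.

28.47 GiB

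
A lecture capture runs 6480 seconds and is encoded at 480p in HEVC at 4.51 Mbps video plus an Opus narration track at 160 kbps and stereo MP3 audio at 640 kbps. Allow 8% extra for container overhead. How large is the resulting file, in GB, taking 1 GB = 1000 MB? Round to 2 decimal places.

4.65 GB

Audio total: 160 + 640 = 800 kbps = 0.800 Mbps.
Total bitrate: 4.51 + 0.800 = 5.310 Mbps.
Stream data: 5.310 Mbps × 6480 s = 34408.8 Mb.
With 8% container overhead: ×1.08.
37,162 Mb ÷ 8 = 4,645 MB → 4.645 GB.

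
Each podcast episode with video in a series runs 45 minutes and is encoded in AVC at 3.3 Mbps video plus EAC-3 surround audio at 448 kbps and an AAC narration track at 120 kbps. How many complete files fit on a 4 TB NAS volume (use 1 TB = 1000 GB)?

45 min = 2700 s
Audio total: 448 + 120 = 568 kbps = 0.568 Mbps.
Total bitrate: 3.868 Mbps.
Per item: 3.868 Mbps × 2700 s = 10,444 Mb = 1,305 MB.
Capacity: 4 TB = 32,000,000 Mb; 3064.08 items → 3064 complete.

3064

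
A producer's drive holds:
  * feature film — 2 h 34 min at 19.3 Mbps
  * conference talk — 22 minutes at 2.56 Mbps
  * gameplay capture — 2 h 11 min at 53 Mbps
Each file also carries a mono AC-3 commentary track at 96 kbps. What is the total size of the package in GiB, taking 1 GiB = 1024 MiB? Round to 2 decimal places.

69.86 GiB

Audio: 96 kbps = 0.096 Mbps.
feature film: 19.396 Mbps × 9240 s = 179219.0 Mb
conference talk: 2.656 Mbps × 1320 s = 3505.9 Mb
gameplay capture: 53.096 Mbps × 7860 s = 417334.6 Mb
Total: 600059.5 Mb = 75007.4 MB.
= 69.86 GiB.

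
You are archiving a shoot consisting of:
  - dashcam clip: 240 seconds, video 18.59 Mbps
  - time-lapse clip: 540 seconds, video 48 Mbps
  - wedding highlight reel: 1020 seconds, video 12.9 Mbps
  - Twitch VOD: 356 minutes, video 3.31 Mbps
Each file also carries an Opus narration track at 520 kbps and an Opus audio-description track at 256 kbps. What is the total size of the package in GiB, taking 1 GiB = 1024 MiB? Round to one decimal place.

Audio total: 520 + 256 = 776 kbps = 0.776 Mbps.
dashcam clip: 19.366 Mbps × 240 s = 4647.8 Mb
time-lapse clip: 48.776 Mbps × 540 s = 26339.0 Mb
wedding highlight reel: 13.676 Mbps × 1020 s = 13949.5 Mb
Twitch VOD: 4.086 Mbps × 21360 s = 87277.0 Mb
Total: 132213.4 Mb = 16526.7 MB.
= 15.39 GiB.

15.4 GiB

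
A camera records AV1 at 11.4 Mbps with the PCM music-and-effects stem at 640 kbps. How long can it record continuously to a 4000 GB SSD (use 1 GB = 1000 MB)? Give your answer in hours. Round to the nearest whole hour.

Audio: 640 kbps = 0.640 Mbps.
Total bitrate: 11.4 + 0.640 = 12.040 Mbps.
Capacity: 4000 GB = 32,000,000 Mb.
Recording time: 32,000,000 / 12.040 = 2,657,807 s ≈ 738 hours.

738 hours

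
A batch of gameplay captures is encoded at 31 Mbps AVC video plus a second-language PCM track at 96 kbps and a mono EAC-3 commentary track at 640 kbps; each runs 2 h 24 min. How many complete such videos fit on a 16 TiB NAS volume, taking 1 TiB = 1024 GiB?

513

2 h 24 min = 144 min = 8640 s
Audio total: 96 + 640 = 736 kbps = 0.736 Mbps.
Total bitrate: 31.736 Mbps.
Per item: 31.736 Mbps × 8640 s = 274,199 Mb = 34,275 MB.
Capacity: 16 TiB = 140,737,488 Mb; 513.27 items → 513 complete.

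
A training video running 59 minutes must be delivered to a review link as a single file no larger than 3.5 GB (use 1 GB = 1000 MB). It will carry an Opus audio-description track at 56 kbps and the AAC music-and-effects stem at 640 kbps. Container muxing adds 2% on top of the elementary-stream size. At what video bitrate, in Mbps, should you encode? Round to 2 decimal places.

7.06 Mbps

Budget: 3.5 GB = 28000.0 Mb.
Stream payload after overhead: 28000.0 / 1.02 = 27451.0 Mb.
59 min = 3540 s
Total bitrate budget: 27451.0 Mb / 3540 s = 7.755 Mbps.
Audio total: 56 + 640 = 696 kbps = 0.696 Mbps.
Video: 7.755 − 0.696 = 7.059 Mbps.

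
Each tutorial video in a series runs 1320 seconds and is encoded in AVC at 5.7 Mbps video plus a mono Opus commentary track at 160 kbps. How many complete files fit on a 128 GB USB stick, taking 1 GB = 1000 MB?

132

Audio: 160 kbps = 0.160 Mbps.
Total bitrate: 5.860 Mbps.
Per item: 5.860 Mbps × 1320 s = 7,735 Mb = 966.9 MB.
Capacity: 128 GB = 1,024,000 Mb; 132.38 items → 132 complete.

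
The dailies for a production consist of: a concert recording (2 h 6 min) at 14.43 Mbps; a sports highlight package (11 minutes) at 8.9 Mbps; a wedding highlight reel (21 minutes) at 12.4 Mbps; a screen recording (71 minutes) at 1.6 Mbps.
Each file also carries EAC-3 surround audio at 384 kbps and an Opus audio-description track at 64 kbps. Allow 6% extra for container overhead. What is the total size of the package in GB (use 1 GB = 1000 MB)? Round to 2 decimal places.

Audio total: 384 + 64 = 448 kbps = 0.448 Mbps.
concert recording: 14.878 Mbps × 7560 s × 1.06 = 119226.3 Mb
sports highlight package: 9.348 Mbps × 660 s × 1.06 = 6539.9 Mb
wedding highlight reel: 12.848 Mbps × 1260 s × 1.06 = 17159.8 Mb
screen recording: 2.048 Mbps × 4260 s × 1.06 = 9247.9 Mb
Total: 152173.9 Mb = 19021.7 MB.
= 19.02 GB.

19.02 GB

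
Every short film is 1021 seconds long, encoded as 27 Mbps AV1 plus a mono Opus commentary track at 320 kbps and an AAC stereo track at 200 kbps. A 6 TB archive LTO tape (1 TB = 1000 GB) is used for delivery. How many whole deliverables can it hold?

Audio total: 320 + 200 = 520 kbps = 0.520 Mbps.
Total bitrate: 27.520 Mbps.
Per item: 27.520 Mbps × 1021 s = 28,098 Mb = 3,512 MB.
Capacity: 6 TB = 48,000,000 Mb; 1708.31 items → 1708 complete.

1708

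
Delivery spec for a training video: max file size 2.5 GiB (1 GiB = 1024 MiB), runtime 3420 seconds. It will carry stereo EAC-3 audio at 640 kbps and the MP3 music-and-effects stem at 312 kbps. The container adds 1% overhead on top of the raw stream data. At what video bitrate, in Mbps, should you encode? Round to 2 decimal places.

5.27 Mbps

Budget: 2.5 GiB = 21474.8 Mb.
Stream payload after overhead: 21474.8 / 1.01 = 21262.2 Mb.
Total bitrate budget: 21262.2 Mb / 3420 s = 6.217 Mbps.
Audio total: 640 + 312 = 952 kbps = 0.952 Mbps.
Video: 6.217 − 0.952 = 5.265 Mbps.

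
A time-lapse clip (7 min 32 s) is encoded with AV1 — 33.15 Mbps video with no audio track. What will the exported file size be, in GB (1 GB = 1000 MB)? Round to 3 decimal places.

1.873 GB

7 min 32 s = 452 s
Total bitrate: 33.15 Mbps.
Stream data: 33.150 Mbps × 452 s = 14983.8 Mb.
14,984 Mb ÷ 8 = 1,873 MB → 1.873 GB.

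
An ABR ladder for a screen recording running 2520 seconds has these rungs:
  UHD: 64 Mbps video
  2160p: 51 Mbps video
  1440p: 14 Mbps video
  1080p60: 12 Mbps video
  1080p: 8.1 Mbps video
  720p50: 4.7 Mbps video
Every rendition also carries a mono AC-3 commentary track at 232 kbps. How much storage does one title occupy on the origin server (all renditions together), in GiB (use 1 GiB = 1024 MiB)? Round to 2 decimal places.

45.53 GiB

Audio: 232 kbps = 0.232 Mbps.
Sum of rendition bitrates: (64+0.232) + (51+0.232) + (14+0.232) + (12+0.232) + (8.1+0.232) + (4.7+0.232) = 155.192 Mbps.
× 2520 s = 391,084 Mb = 48,885 MB = 45.53 GiB.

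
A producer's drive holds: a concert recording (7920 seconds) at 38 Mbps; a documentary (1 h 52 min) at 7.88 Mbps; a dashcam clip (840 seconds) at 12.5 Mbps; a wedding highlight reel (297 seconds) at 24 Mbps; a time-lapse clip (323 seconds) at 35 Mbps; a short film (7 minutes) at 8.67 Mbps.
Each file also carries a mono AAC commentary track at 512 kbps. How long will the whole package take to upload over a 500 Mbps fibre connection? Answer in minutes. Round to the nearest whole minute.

13 minutes

Audio: 512 kbps = 0.512 Mbps.
concert recording: 38.512 Mbps × 7920 s = 305015.0 Mb
documentary: 8.392 Mbps × 6720 s = 56394.2 Mb
dashcam clip: 13.012 Mbps × 840 s = 10930.1 Mb
wedding highlight reel: 24.512 Mbps × 297 s = 7280.1 Mb
time-lapse clip: 35.512 Mbps × 323 s = 11470.4 Mb
short film: 9.182 Mbps × 420 s = 3856.4 Mb
Total: 394946.2 Mb = 49368.3 MB.
At 500 Mbps: 394946.2 / 500 = 790 s ≈ 13.2 minutes.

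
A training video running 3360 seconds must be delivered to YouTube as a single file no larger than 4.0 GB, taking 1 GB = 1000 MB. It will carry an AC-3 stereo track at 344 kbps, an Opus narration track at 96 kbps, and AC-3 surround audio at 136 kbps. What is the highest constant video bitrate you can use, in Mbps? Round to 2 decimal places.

8.95 Mbps

Budget: 4.0 GB = 32000.0 Mb.
Total bitrate budget: 32000.0 Mb / 3360 s = 9.524 Mbps.
Audio total: 344 + 96 + 136 = 576 kbps = 0.576 Mbps.
Video: 9.524 − 0.576 = 8.948 Mbps.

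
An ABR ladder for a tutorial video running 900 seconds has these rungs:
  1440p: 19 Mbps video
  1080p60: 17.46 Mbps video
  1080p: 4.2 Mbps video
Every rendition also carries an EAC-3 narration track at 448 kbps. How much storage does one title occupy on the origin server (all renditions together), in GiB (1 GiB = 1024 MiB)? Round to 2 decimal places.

4.40 GiB

Audio: 448 kbps = 0.448 Mbps.
Sum of rendition bitrates: (19+0.448) + (17.46+0.448) + (4.2+0.448) = 42.004 Mbps.
× 900 s = 37,804 Mb = 4,725 MB = 4.401 GiB.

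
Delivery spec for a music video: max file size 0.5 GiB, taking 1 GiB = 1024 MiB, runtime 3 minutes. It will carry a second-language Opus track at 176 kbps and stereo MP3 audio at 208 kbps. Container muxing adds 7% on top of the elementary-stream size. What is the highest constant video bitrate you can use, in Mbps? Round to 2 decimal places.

Budget: 0.5 GiB = 4295.0 Mb.
Stream payload after overhead: 4295.0 / 1.07 = 4014.0 Mb.
3 min = 180 s
Total bitrate budget: 4014.0 Mb / 180 s = 22.300 Mbps.
Audio total: 176 + 208 = 384 kbps = 0.384 Mbps.
Video: 22.300 − 0.384 = 21.916 Mbps.

21.92 Mbps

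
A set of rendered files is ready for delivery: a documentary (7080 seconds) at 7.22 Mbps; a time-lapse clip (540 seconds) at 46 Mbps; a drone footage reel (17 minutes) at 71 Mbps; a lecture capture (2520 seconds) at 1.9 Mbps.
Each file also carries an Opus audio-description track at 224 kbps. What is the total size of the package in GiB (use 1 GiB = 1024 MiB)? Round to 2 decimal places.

Audio: 224 kbps = 0.224 Mbps.
documentary: 7.444 Mbps × 7080 s = 52703.5 Mb
time-lapse clip: 46.224 Mbps × 540 s = 24961.0 Mb
drone footage reel: 71.224 Mbps × 1020 s = 72648.5 Mb
lecture capture: 2.124 Mbps × 2520 s = 5352.5 Mb
Total: 155665.4 Mb = 19458.2 MB.
= 18.12 GiB.

18.12 GiB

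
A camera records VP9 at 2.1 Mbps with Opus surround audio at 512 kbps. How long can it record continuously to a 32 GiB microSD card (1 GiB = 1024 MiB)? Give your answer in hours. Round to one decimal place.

Audio: 512 kbps = 0.512 Mbps.
Total bitrate: 2.1 + 0.512 = 2.612 Mbps.
Capacity: 32 GiB = 274,878 Mb.
Recording time: 274,878 / 2.612 = 105,237 s ≈ 29.2 hours.

29.2 hours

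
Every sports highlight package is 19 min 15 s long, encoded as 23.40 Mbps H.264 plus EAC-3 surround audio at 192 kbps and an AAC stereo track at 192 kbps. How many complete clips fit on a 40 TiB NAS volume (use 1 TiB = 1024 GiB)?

19 min 15 s = 1155 s
Audio total: 192 + 192 = 384 kbps = 0.384 Mbps.
Total bitrate: 23.784 Mbps.
Per item: 23.784 Mbps × 1155 s = 27,471 Mb = 3,434 MB.
Capacity: 40 TiB = 351,843,721 Mb; 12808.05 items → 12808 complete.

12808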